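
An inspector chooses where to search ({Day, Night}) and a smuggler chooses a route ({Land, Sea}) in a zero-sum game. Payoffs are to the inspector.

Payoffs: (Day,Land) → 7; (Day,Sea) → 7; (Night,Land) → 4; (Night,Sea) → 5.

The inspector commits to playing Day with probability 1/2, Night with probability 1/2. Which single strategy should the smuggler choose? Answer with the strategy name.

Land

If the smuggler plays Land, the inspector's expected payoff is (1/2)·7 + (1/2)·4 = 11/2.
If the smuggler plays Sea, the inspector's expected payoff is (1/2)·7 + (1/2)·5 = 6.
The smuggler minimizes the inspector's payoff; the smallest is 11/2, so the best response is Land.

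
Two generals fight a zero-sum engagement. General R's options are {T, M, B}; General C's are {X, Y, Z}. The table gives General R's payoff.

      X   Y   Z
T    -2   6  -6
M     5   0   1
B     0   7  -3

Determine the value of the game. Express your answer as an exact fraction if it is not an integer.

7/11

Row minima: T → -6, M → 0, B → -3; maximin = 0.
Column maxima: X → 5, Y → 7, Z → 1; minimax = 1.
0 ≠ 1, so there is no saddle point; optimal play is mixed.
T is strictly dominated by B, so General R never plays it.
X is strictly dominated by Z (it gives General R strictly more in every row), so General C never plays it.
On the remaining 2×2 (M, B vs Y, Z):
Let General R play M with probability p. Expected payoff against Y: 0p + 7(1−p) = −7p + 7; against Z: 1p + (-3)(1−p) = 4p − 3.
Setting these equal: −7p + 7 = 4p − 3 ⇒ −11p = -10 ⇒ p = 10/11, and the value is (-7)·(10/11) + 7 = 7/11.
For General C: with q = P(Y), equating M's and B's payoffs gives −q + 1 = 10q − 3 ⇒ q = 4/11.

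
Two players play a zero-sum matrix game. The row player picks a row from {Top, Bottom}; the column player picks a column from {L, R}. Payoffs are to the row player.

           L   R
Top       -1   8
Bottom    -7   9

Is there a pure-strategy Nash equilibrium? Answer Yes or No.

Yes

Row minima: Top → -1, Bottom → -7; maximin = -1.
Column maxima: L → -1, R → 9; minimax = -1.
maximin = minimax = -1, so a saddle point exists.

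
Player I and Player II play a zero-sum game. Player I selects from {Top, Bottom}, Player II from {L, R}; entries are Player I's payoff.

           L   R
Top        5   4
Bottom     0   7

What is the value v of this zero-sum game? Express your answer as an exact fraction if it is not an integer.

35/8

Row minima: Top → 4, Bottom → 0; maximin = 4.
Column maxima: L → 5, R → 7; minimax = 5.
4 ≠ 5, so there is no saddle point; optimal play is mixed.
Let Player I play Top with probability p. Expected payoff against L: 5p + 0(1−p) = 5p; against R: 4p + 7(1−p) = −3p + 7.
Setting these equal: 5p = −3p + 7 ⇒ 8p = 7 ⇒ p = 7/8, and the value is (5)·(7/8) = 35/8.
For Player II: with q = P(L), equating Top's and Bottom's payoffs gives q + 4 = −7q + 7 ⇒ q = 3/8.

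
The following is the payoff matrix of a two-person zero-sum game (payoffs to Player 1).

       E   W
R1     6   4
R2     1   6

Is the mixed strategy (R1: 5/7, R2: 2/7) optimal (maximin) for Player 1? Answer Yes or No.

Yes

Against E this mix gives (5/7)·6 + (2/7)·1 = 32/7.
Against W this mix gives (5/7)·4 + (2/7)·6 = 32/7.
All of Player 2's active replies (E, W) yield 32/7, and no column does worse for Player 1. The mix makes Player 2 indifferent and guarantees 32/7, so it is optimal.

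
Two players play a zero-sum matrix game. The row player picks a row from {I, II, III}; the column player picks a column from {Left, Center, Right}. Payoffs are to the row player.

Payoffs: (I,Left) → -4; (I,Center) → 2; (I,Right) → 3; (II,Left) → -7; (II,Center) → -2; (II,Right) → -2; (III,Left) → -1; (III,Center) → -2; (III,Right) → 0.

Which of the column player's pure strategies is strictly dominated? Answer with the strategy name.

Left holds the row player's payoff strictly below Right in every row: -4 < 3, -7 < -2, -1 < 0.
So Right is strictly dominated for the column player.

Right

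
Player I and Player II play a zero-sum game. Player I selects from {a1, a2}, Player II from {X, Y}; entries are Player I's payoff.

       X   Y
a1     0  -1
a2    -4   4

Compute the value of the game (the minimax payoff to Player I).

-4/9

Row minima: a1 → -1, a2 → -4; maximin = -1.
Column maxima: X → 0, Y → 4; minimax = 0.
-1 ≠ 0, so there is no saddle point; optimal play is mixed.
Let Player I play a1 with probability p. Expected payoff against X: 0p + (-4)(1−p) = 4p − 4; against Y: (-1)p + 4(1−p) = −5p + 4.
Setting these equal: 4p − 4 = −5p + 4 ⇒ 9p = 8 ⇒ p = 8/9, and the value is (4)·(8/9) − 4 = -4/9.
For Player II: with q = P(X), equating a1's and a2's payoffs gives q − 1 = −8q + 4 ⇒ q = 5/9.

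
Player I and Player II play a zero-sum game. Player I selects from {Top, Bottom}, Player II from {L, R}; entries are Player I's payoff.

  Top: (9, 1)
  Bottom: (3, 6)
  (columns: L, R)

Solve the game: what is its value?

Row minima: Top → 1, Bottom → 3; maximin = 3.
Column maxima: L → 9, R → 6; minimax = 6.
3 ≠ 6, so there is no saddle point; optimal play is mixed.
Let Player I play Top with probability p. Expected payoff against L: 9p + 3(1−p) = 6p + 3; against R: 1p + 6(1−p) = −5p + 6.
Setting these equal: 6p + 3 = −5p + 6 ⇒ 11p = 3 ⇒ p = 3/11, and the value is (6)·(3/11) + 3 = 51/11.
For Player II: with q = P(L), equating Top's and Bottom's payoffs gives 8q + 1 = −3q + 6 ⇒ q = 5/11.

51/11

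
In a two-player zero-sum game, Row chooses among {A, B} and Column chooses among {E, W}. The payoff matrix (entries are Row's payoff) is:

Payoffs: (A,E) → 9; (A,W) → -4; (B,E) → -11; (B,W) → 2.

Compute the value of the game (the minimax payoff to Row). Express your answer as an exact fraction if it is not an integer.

-1

Row minima: A → -4, B → -11; maximin = -4.
Column maxima: E → 9, W → 2; minimax = 2.
-4 ≠ 2, so there is no saddle point; optimal play is mixed.
Let Row play A with probability p. Expected payoff against E: 9p + (-11)(1−p) = 20p − 11; against W: (-4)p + 2(1−p) = −6p + 2.
Setting these equal: 20p − 11 = −6p + 2 ⇒ 26p = 13 ⇒ p = 1/2, and the value is (20)·(1/2) − 11 = -1.
For Column: with q = P(E), equating A's and B's payoffs gives 13q − 4 = −13q + 2 ⇒ q = 3/13.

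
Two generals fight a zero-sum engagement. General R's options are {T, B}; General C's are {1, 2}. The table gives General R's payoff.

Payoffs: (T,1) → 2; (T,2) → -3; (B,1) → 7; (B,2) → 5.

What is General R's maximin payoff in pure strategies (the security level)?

Row minima: T → -3, B → 5.
The best of these is 5.

5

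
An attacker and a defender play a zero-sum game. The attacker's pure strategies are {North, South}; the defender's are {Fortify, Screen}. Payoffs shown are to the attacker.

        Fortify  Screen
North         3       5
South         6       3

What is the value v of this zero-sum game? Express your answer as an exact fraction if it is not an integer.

Row minima: North → 3, South → 3; maximin = 3.
Column maxima: Fortify → 6, Screen → 5; minimax = 5.
3 ≠ 5, so there is no saddle point; optimal play is mixed.
Let the attacker play North with probability p. Expected payoff against Fortify: 3p + 6(1−p) = −3p + 6; against Screen: 5p + 3(1−p) = 2p + 3.
Setting these equal: −3p + 6 = 2p + 3 ⇒ −5p = -3 ⇒ p = 3/5, and the value is (-3)·(3/5) + 6 = 21/5.
For the defender: with q = P(Fortify), equating North's and South's payoffs gives −2q + 5 = 3q + 3 ⇒ q = 2/5.

21/5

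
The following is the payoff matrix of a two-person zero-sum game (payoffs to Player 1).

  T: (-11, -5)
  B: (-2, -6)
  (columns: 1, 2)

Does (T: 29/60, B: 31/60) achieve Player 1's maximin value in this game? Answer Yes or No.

No

Against 1 this mix gives (29/60)·(-11) + (31/60)·(-2) = -127/20.
Against 2 this mix gives (29/60)·(-5) + (31/60)·(-6) = -331/60.
Player 2 will play 1, holding Player 1 to -127/20. Shifting weight toward the row that does better against 1 would raise this floor (the equalizing mix achieves -28/5 against both 1 and 2), so the proposed strategy is not optimal.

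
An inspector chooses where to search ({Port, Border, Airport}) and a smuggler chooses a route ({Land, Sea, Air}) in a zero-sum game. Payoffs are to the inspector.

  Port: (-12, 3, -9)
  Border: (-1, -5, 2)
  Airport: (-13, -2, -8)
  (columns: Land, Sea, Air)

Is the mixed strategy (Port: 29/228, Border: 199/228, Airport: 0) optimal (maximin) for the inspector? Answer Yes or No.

Against Land this mix gives (29/228)·(-12) + (199/228)·(-1) = -547/228.
Against Sea this mix gives (29/228)·3 + (199/228)·(-5) = -227/57.
Against Air this mix gives (29/228)·(-9) + (199/228)·2 = 137/228.
The smuggler will play Sea, holding the inspector to -227/57. Shifting weight toward the row that does better against Sea would raise this floor (the equalizing mix achieves -63/19 against both Sea and Land), so the proposed strategy is not optimal.

No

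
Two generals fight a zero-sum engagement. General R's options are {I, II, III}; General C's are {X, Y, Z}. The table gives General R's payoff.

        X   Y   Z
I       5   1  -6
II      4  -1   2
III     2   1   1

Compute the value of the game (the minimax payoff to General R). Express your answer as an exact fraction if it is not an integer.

1

Row minima: I → -6, II → -1, III → 1; maximin = 1.
Column maxima: X → 5, Y → 1, Z → 2; minimax = 1.
Since maximin = minimax = 1, there is a saddle point and the value is 1.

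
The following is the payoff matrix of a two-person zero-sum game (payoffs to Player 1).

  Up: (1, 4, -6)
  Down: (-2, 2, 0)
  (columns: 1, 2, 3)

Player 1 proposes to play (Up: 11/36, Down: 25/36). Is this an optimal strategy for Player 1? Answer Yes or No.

No

Against 1 this mix gives (11/36)·1 + (25/36)·(-2) = -13/12.
Against 2 this mix gives (11/36)·4 + (25/36)·2 = 47/18.
Against 3 this mix gives (11/36)·(-6) + (25/36)·0 = -11/6.
Player 2 will play 3, holding Player 1 to -11/6. Shifting weight toward the row that does better against 3 would raise this floor (the equalizing mix achieves -4/3 against both 3 and 1), so the proposed strategy is not optimal.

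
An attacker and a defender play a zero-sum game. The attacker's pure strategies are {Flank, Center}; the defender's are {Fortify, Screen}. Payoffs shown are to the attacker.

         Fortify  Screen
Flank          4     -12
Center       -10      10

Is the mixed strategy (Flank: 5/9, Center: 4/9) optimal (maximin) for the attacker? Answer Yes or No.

Against Fortify this mix gives (5/9)·4 + (4/9)·(-10) = -20/9.
Against Screen this mix gives (5/9)·(-12) + (4/9)·10 = -20/9.
All of the defender's active replies (Fortify, Screen) yield -20/9, and no column does worse for the attacker. The mix makes the defender indifferent and guarantees -20/9, so it is optimal.

Yes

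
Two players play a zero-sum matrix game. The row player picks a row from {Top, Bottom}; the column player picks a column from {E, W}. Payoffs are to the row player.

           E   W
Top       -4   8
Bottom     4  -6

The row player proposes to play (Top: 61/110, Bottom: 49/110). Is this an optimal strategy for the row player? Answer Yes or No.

Against E this mix gives (61/110)·(-4) + (49/110)·4 = -24/55.
Against W this mix gives (61/110)·8 + (49/110)·(-6) = 97/55.
The column player will play E, holding the row player to -24/55. Shifting weight toward the row that does better against E would raise this floor (the equalizing mix achieves 4/11 against both E and W), so the proposed strategy is not optimal.

No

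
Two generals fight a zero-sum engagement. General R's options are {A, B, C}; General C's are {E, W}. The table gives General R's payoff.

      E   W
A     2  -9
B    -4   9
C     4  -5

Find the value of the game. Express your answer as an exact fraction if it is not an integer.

8/11

Row minima: A → -9, B → -4, C → -5; maximin = -4.
Column maxima: E → 4, W → 9; minimax = 4.
-4 ≠ 4, so there is no saddle point; optimal play is mixed.
A is strictly dominated by C, so General R never plays it.
On the remaining 2×2 (B, C vs E, W):
Let General R play B with probability p. Expected payoff against E: (-4)p + 4(1−p) = −8p + 4; against W: 9p + (-5)(1−p) = 14p − 5.
Setting these equal: −8p + 4 = 14p − 5 ⇒ −22p = -9 ⇒ p = 9/22, and the value is (-8)·(9/22) + 4 = 8/11.
For General C: with q = P(E), equating B's and C's payoffs gives −13q + 9 = 9q − 5 ⇒ q = 7/11.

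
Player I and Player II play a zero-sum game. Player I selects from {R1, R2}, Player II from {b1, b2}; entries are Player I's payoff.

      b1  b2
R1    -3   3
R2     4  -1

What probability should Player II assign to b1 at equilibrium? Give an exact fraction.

4/11

Row minima: R1 → -3, R2 → -1; maximin = -1.
Column maxima: b1 → 4, b2 → 3; minimax = 3.
-1 ≠ 3, so there is no saddle point; optimal play is mixed.
Let Player I play R1 with probability p. Expected payoff against b1: (-3)p + 4(1−p) = −7p + 4; against b2: 3p + (-1)(1−p) = 4p − 1.
Setting these equal: −7p + 4 = 4p − 1 ⇒ −11p = -5 ⇒ p = 5/11, and the value is (-7)·(5/11) + 4 = 9/11.
For Player II: with q = P(b1), equating R1's and R2's payoffs gives −6q + 3 = 5q − 1 ⇒ q = 4/11.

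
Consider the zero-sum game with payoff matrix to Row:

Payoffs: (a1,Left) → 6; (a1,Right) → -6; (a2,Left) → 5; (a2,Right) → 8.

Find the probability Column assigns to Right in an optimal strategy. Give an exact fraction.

Row minima: a1 → -6, a2 → 5; maximin = 5.
Column maxima: Left → 6, Right → 8; minimax = 6.
5 ≠ 6, so there is no saddle point; optimal play is mixed.
Let Row play a1 with probability p. Expected payoff against Left: 6p + 5(1−p) = p + 5; against Right: (-6)p + 8(1−p) = −14p + 8.
Setting these equal: p + 5 = −14p + 8 ⇒ 15p = 3 ⇒ p = 1/5, and the value is (1)·(1/5) + 5 = 26/5.
For Column: with q = P(Left), equating a1's and a2's payoffs gives 12q − 6 = −3q + 8 ⇒ q = 14/15.

1/15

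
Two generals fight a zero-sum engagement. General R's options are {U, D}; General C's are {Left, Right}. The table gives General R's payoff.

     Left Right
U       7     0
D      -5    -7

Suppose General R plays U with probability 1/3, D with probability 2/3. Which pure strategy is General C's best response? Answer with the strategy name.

Right

If General C plays Left, General R's expected payoff is (1/3)·7 + (2/3)·(-5) = -1.
If General C plays Right, General R's expected payoff is (1/3)·0 + (2/3)·(-7) = -14/3.
General C minimizes General R's payoff; the smallest is -14/3, so the best response is Right.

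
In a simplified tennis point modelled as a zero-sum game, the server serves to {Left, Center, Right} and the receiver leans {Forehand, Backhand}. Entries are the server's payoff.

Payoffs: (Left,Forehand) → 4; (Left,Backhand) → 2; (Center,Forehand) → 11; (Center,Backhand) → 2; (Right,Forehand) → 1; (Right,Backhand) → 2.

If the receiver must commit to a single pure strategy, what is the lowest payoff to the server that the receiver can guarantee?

Column maxima: Forehand → 11, Backhand → 2.
The smallest of these is 2.

2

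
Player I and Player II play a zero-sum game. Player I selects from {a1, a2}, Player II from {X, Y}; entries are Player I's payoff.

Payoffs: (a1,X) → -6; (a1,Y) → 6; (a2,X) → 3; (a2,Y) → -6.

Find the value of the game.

Row minima: a1 → -6, a2 → -6; maximin = -6.
Column maxima: X → 3, Y → 6; minimax = 3.
-6 ≠ 3, so there is no saddle point; optimal play is mixed.
Let Player I play a1 with probability p. Expected payoff against X: (-6)p + 3(1−p) = −9p + 3; against Y: 6p + (-6)(1−p) = 12p − 6.
Setting these equal: −9p + 3 = 12p − 6 ⇒ −21p = -9 ⇒ p = 3/7, and the value is (-9)·(3/7) + 3 = -6/7.
For Player II: with q = P(X), equating a1's and a2's payoffs gives −12q + 6 = 9q − 6 ⇒ q = 4/7.

-6/7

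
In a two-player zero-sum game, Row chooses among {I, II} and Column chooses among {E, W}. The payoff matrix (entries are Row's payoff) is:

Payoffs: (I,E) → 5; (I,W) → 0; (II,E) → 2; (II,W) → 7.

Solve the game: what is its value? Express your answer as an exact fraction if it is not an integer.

7/2

Row minima: I → 0, II → 2; maximin = 2.
Column maxima: E → 5, W → 7; minimax = 5.
2 ≠ 5, so there is no saddle point; optimal play is mixed.
Let Row play I with probability p. Expected payoff against E: 5p + 2(1−p) = 3p + 2; against W: 0p + 7(1−p) = −7p + 7.
Setting these equal: 3p + 2 = −7p + 7 ⇒ 10p = 5 ⇒ p = 1/2, and the value is (3)·(1/2) + 2 = 7/2.
For Column: with q = P(E), equating I's and II's payoffs gives 5q = −5q + 7 ⇒ q = 7/10.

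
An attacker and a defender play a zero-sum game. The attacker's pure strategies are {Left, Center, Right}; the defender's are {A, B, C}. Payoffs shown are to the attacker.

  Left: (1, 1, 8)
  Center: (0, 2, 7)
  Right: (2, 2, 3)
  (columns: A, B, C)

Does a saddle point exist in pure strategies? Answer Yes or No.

Yes

Row minima: Left → 1, Center → 0, Right → 2; maximin = 2.
Column maxima: A → 2, B → 2, C → 8; minimax = 2.
maximin = minimax = 2, so a saddle point exists.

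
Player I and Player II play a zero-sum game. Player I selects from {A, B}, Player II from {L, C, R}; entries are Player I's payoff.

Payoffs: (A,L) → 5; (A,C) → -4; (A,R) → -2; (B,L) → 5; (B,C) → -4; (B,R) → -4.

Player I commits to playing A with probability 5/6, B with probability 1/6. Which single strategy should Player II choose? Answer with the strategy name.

If Player II plays L, Player I's expected payoff is (5/6)·5 + (1/6)·5 = 5.
If Player II plays C, Player I's expected payoff is (5/6)·(-4) + (1/6)·(-4) = -4.
If Player II plays R, Player I's expected payoff is (5/6)·(-2) + (1/6)·(-4) = -7/3.
Player II minimizes Player I's payoff; the smallest is -4, so the best response is C.

C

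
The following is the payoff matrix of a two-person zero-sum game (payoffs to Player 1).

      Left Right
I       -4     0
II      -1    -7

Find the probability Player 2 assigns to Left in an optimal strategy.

Row minima: I → -4, II → -7; maximin = -4.
Column maxima: Left → -1, Right → 0; minimax = -1.
-4 ≠ -1, so there is no saddle point; optimal play is mixed.
Let Player 1 play I with probability p. Expected payoff against Left: (-4)p + (-1)(1−p) = −3p − 1; against Right: 0p + (-7)(1−p) = 7p − 7.
Setting these equal: −3p − 1 = 7p − 7 ⇒ −10p = -6 ⇒ p = 3/5, and the value is (-3)·(3/5) − 1 = -14/5.
For Player 2: with q = P(Left), equating I's and II's payoffs gives −4q = 6q − 7 ⇒ q = 7/10.

7/10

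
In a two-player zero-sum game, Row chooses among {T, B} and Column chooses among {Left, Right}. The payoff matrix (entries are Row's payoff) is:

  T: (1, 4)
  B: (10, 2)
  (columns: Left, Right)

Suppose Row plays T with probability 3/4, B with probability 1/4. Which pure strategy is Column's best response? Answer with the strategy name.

If Column plays Left, Row's expected payoff is (3/4)·1 + (1/4)·10 = 13/4.
If Column plays Right, Row's expected payoff is (3/4)·4 + (1/4)·2 = 7/2.
Column minimizes Row's payoff; the smallest is 13/4, so the best response is Left.

Left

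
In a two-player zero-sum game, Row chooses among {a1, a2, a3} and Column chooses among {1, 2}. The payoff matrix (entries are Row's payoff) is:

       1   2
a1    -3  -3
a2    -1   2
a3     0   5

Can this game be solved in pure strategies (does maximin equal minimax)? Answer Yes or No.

Yes

Row minima: a1 → -3, a2 → -1, a3 → 0; maximin = 0.
Column maxima: 1 → 0, 2 → 5; minimax = 0.
maximin = minimax = 0, so a saddle point exists.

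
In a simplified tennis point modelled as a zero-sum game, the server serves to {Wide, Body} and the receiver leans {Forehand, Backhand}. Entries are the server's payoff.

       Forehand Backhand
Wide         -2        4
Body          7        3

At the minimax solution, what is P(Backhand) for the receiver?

Row minima: Wide → -2, Body → 3; maximin = 3.
Column maxima: Forehand → 7, Backhand → 4; minimax = 4.
3 ≠ 4, so there is no saddle point; optimal play is mixed.
Let the server play Wide with probability p. Expected payoff against Forehand: (-2)p + 7(1−p) = −9p + 7; against Backhand: 4p + 3(1−p) = p + 3.
Setting these equal: −9p + 7 = p + 3 ⇒ −10p = -4 ⇒ p = 2/5, and the value is (-9)·(2/5) + 7 = 17/5.
For the receiver: with q = P(Forehand), equating Wide's and Body's payoffs gives −6q + 4 = 4q + 3 ⇒ q = 1/10.

9/10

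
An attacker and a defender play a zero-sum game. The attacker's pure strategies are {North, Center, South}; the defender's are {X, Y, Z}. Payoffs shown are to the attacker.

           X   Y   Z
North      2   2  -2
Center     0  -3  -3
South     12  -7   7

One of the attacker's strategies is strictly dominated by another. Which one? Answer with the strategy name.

Center

North gives a strictly higher payoff than Center against every column: 2 > 0, 2 > -3, -2 > -3.
So Center is strictly dominated and the attacker never plays it.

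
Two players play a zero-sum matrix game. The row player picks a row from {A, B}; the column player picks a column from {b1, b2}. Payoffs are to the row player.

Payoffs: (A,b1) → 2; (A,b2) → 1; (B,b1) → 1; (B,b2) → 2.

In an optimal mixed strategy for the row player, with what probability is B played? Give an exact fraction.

Row minima: A → 1, B → 1; maximin = 1.
Column maxima: b1 → 2, b2 → 2; minimax = 2.
1 ≠ 2, so there is no saddle point; optimal play is mixed.
Let the row player play A with probability p. Expected payoff against b1: 2p + 1(1−p) = p + 1; against b2: 1p + 2(1−p) = −p + 2.
Setting these equal: p + 1 = −p + 2 ⇒ 2p = 1 ⇒ p = 1/2, and the value is (1)·(1/2) + 1 = 3/2.
For the column player: with q = P(b1), equating A's and B's payoffs gives q + 1 = −q + 2 ⇒ q = 1/2.

1/2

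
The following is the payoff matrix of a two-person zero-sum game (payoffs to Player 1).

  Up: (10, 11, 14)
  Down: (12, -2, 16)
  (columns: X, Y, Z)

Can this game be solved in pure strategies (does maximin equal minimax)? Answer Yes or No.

No

Row minima: Up → 10, Down → -2; maximin = 10.
Column maxima: X → 12, Y → 11, Z → 16; minimax = 11.
10 ≠ 11, so no pure-strategy equilibrium exists.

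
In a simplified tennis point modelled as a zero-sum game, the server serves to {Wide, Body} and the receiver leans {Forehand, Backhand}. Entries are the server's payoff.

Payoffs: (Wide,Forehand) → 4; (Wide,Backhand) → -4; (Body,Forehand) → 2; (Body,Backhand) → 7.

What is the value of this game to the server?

Row minima: Wide → -4, Body → 2; maximin = 2.
Column maxima: Forehand → 4, Backhand → 7; minimax = 4.
2 ≠ 4, so there is no saddle point; optimal play is mixed.
Let the server play Wide with probability p. Expected payoff against Forehand: 4p + 2(1−p) = 2p + 2; against Backhand: (-4)p + 7(1−p) = −11p + 7.
Setting these equal: 2p + 2 = −11p + 7 ⇒ 13p = 5 ⇒ p = 5/13, and the value is (2)·(5/13) + 2 = 36/13.
For the receiver: with q = P(Forehand), equating Wide's and Body's payoffs gives 8q − 4 = −5q + 7 ⇒ q = 11/13.

36/13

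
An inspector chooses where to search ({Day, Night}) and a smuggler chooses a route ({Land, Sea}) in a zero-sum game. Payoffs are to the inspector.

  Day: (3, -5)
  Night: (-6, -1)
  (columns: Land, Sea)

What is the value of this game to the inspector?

Row minima: Day → -5, Night → -6; maximin = -5.
Column maxima: Land → 3, Sea → -1; minimax = -1.
-5 ≠ -1, so there is no saddle point; optimal play is mixed.
Let the inspector play Day with probability p. Expected payoff against Land: 3p + (-6)(1−p) = 9p − 6; against Sea: (-5)p + (-1)(1−p) = −4p − 1.
Setting these equal: 9p − 6 = −4p − 1 ⇒ 13p = 5 ⇒ p = 5/13, and the value is (9)·(5/13) − 6 = -33/13.
For the smuggler: with q = P(Land), equating Day's and Night's payoffs gives 8q − 5 = −5q − 1 ⇒ q = 4/13.

-33/13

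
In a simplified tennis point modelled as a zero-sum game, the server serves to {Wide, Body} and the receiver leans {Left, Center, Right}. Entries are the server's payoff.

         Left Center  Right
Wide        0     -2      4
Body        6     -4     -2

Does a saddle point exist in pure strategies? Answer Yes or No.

Yes

Row minima: Wide → -2, Body → -4; maximin = -2.
Column maxima: Left → 6, Center → -2, Right → 4; minimax = -2.
maximin = minimax = -2, so a saddle point exists.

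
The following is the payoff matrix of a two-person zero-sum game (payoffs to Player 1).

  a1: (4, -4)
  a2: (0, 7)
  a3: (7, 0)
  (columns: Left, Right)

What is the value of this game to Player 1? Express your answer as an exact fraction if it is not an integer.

Row minima: a1 → -4, a2 → 0, a3 → 0; maximin = 0.
Column maxima: Left → 7, Right → 7; minimax = 7.
0 ≠ 7, so there is no saddle point; optimal play is mixed.
a1 is strictly dominated by a3, so Player 1 never plays it.
On the remaining 2×2 (a2, a3 vs Left, Right):
Let Player 1 play a2 with probability p. Expected payoff against Left: 0p + 7(1−p) = −7p + 7; against Right: 7p + 0(1−p) = 7p.
Setting these equal: −7p + 7 = 7p ⇒ −14p = -7 ⇒ p = 1/2, and the value is (-7)·(1/2) + 7 = 7/2.
For Player 2: with q = P(Left), equating a2's and a3's payoffs gives −7q + 7 = 7q ⇒ q = 1/2.

7/2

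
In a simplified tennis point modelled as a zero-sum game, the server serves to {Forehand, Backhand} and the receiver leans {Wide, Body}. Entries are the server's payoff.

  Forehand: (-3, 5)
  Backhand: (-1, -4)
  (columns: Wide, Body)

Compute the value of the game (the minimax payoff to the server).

-17/11

Row minima: Forehand → -3, Backhand → -4; maximin = -3.
Column maxima: Wide → -1, Body → 5; minimax = -1.
-3 ≠ -1, so there is no saddle point; optimal play is mixed.
Let the server play Forehand with probability p. Expected payoff against Wide: (-3)p + (-1)(1−p) = −2p − 1; against Body: 5p + (-4)(1−p) = 9p − 4.
Setting these equal: −2p − 1 = 9p − 4 ⇒ −11p = -3 ⇒ p = 3/11, and the value is (-2)·(3/11) − 1 = -17/11.
For the receiver: with q = P(Wide), equating Forehand's and Backhand's payoffs gives −8q + 5 = 3q − 4 ⇒ q = 9/11.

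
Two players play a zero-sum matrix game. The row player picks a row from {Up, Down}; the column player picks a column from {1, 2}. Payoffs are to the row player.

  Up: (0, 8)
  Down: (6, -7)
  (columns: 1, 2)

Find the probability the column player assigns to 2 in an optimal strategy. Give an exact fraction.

2/7

Row minima: Up → 0, Down → -7; maximin = 0.
Column maxima: 1 → 6, 2 → 8; minimax = 6.
0 ≠ 6, so there is no saddle point; optimal play is mixed.
Let the row player play Up with probability p. Expected payoff against 1: 0p + 6(1−p) = −6p + 6; against 2: 8p + (-7)(1−p) = 15p − 7.
Setting these equal: −6p + 6 = 15p − 7 ⇒ −21p = -13 ⇒ p = 13/21, and the value is (-6)·(13/21) + 6 = 16/7.
For the column player: with q = P(1), equating Up's and Down's payoffs gives −8q + 8 = 13q − 7 ⇒ q = 5/7.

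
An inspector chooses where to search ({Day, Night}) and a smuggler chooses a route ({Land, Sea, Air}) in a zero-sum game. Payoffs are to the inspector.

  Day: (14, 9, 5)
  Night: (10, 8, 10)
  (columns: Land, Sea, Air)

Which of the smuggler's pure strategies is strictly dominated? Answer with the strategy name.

Sea holds the inspector's payoff strictly below Land in every row: 9 < 14, 8 < 10.
So Land is strictly dominated for the smuggler.

Land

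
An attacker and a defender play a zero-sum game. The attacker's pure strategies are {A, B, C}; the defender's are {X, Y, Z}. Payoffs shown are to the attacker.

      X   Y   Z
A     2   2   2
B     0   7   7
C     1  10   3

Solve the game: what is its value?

2

Row minima: A → 2, B → 0, C → 1; maximin = 2.
Column maxima: X → 2, Y → 10, Z → 7; minimax = 2.
Since maximin = minimax = 2, there is a saddle point and the value is 2.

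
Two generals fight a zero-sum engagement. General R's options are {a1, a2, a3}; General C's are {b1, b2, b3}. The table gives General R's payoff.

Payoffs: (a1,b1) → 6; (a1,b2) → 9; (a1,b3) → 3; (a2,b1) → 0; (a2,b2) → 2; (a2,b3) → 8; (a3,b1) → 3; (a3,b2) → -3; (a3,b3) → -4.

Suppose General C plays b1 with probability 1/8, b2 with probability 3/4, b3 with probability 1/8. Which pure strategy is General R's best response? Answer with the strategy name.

Expected payoff of a1: (1/8)·6 + (3/4)·9 + (1/8)·3 = 63/8.
Expected payoff of a2: (1/8)·0 + (3/4)·2 + (1/8)·8 = 5/2.
Expected payoff of a3: (1/8)·3 + (3/4)·(-3) + (1/8)·(-4) = -19/8.
The largest is 63/8, so General R's best response is a1.

a1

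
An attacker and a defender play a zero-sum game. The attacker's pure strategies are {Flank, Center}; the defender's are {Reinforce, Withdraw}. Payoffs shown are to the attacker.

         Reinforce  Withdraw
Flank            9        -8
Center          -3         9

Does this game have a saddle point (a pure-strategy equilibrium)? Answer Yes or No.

No

Row minima: Flank → -8, Center → -3; maximin = -3.
Column maxima: Reinforce → 9, Withdraw → 9; minimax = 9.
-3 ≠ 9, so no pure-strategy equilibrium exists.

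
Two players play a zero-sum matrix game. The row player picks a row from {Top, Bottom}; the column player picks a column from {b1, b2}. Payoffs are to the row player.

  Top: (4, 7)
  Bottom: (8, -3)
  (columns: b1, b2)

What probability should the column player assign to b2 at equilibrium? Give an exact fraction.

Row minima: Top → 4, Bottom → -3; maximin = 4.
Column maxima: b1 → 8, b2 → 7; minimax = 7.
4 ≠ 7, so there is no saddle point; optimal play is mixed.
Let the row player play Top with probability p. Expected payoff against b1: 4p + 8(1−p) = −4p + 8; against b2: 7p + (-3)(1−p) = 10p − 3.
Setting these equal: −4p + 8 = 10p − 3 ⇒ −14p = -11 ⇒ p = 11/14, and the value is (-4)·(11/14) + 8 = 34/7.
For the column player: with q = P(b1), equating Top's and Bottom's payoffs gives −3q + 7 = 11q − 3 ⇒ q = 5/7.

2/7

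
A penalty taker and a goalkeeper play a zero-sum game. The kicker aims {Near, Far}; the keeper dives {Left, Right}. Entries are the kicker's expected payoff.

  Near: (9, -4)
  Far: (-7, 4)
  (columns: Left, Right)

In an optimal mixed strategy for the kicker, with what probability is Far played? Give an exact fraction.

13/24

Row minima: Near → -4, Far → -7; maximin = -4.
Column maxima: Left → 9, Right → 4; minimax = 4.
-4 ≠ 4, so there is no saddle point; optimal play is mixed.
Let the kicker play Near with probability p. Expected payoff against Left: 9p + (-7)(1−p) = 16p − 7; against Right: (-4)p + 4(1−p) = −8p + 4.
Setting these equal: 16p − 7 = −8p + 4 ⇒ 24p = 11 ⇒ p = 11/24, and the value is (16)·(11/24) − 7 = 1/3.
For the keeper: with q = P(Left), equating Near's and Far's payoffs gives 13q − 4 = −11q + 4 ⇒ q = 1/3.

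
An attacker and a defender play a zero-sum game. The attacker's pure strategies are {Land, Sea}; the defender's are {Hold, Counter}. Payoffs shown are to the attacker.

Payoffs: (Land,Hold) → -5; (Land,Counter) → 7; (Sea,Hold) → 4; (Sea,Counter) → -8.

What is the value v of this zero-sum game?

-1/2

Row minima: Land → -5, Sea → -8; maximin = -5.
Column maxima: Hold → 4, Counter → 7; minimax = 4.
-5 ≠ 4, so there is no saddle point; optimal play is mixed.
Let the attacker play Land with probability p. Expected payoff against Hold: (-5)p + 4(1−p) = −9p + 4; against Counter: 7p + (-8)(1−p) = 15p − 8.
Setting these equal: −9p + 4 = 15p − 8 ⇒ −24p = -12 ⇒ p = 1/2, and the value is (-9)·(1/2) + 4 = -1/2.
For the defender: with q = P(Hold), equating Land's and Sea's payoffs gives −12q + 7 = 12q − 8 ⇒ q = 5/8.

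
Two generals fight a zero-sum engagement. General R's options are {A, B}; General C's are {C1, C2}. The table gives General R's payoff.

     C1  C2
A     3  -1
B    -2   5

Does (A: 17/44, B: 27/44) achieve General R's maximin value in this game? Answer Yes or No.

Against C1 this mix gives (17/44)·3 + (27/44)·(-2) = -3/44.
Against C2 this mix gives (17/44)·(-1) + (27/44)·5 = 59/22.
General C will play C1, holding General R to -3/44. Shifting weight toward the row that does better against C1 would raise this floor (the equalizing mix achieves 13/11 against both C1 and C2), so the proposed strategy is not optimal.

No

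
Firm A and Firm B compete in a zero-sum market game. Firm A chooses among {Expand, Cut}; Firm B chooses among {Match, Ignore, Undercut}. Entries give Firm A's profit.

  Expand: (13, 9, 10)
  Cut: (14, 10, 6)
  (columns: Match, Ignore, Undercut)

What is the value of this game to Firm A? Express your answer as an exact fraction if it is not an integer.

46/5

Row minima: Expand → 9, Cut → 6; maximin = 9.
Column maxima: Match → 14, Ignore → 10, Undercut → 10; minimax = 10.
9 ≠ 10, so there is no saddle point; optimal play is mixed.
Match is strictly dominated by Ignore (it gives Firm A strictly more in every row), so Firm B never plays it.
On the remaining 2×2 (Expand, Cut vs Ignore, Undercut):
Let Firm A play Expand with probability p. Expected payoff against Ignore: 9p + 10(1−p) = −p + 10; against Undercut: 10p + 6(1−p) = 4p + 6.
Setting these equal: −p + 10 = 4p + 6 ⇒ −5p = -4 ⇒ p = 4/5, and the value is (-1)·(4/5) + 10 = 46/5.
For Firm B: with q = P(Ignore), equating Expand's and Cut's payoffs gives −q + 10 = 4q + 6 ⇒ q = 4/5.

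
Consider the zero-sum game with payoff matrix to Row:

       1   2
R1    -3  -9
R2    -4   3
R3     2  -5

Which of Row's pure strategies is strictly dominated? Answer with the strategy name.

R1

R3 gives a strictly higher payoff than R1 against every column: 2 > -3, -5 > -9.
So R1 is strictly dominated and Row never plays it.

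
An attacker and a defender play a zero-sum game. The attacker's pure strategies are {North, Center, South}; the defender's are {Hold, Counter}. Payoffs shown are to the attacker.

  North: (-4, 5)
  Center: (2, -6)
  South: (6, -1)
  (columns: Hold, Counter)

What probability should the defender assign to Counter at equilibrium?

5/8

Row minima: North → -4, Center → -6, South → -1; maximin = -1.
Column maxima: Hold → 6, Counter → 5; minimax = 5.
-1 ≠ 5, so there is no saddle point; optimal play is mixed.
Center is strictly dominated by South, so the attacker never plays it.
On the remaining 2×2 (North, South vs Hold, Counter):
Let the attacker play North with probability p. Expected payoff against Hold: (-4)p + 6(1−p) = −10p + 6; against Counter: 5p + (-1)(1−p) = 6p − 1.
Setting these equal: −10p + 6 = 6p − 1 ⇒ −16p = -7 ⇒ p = 7/16, and the value is (-10)·(7/16) + 6 = 13/8.
For the defender: with q = P(Hold), equating North's and South's payoffs gives −9q + 5 = 7q − 1 ⇒ q = 3/8.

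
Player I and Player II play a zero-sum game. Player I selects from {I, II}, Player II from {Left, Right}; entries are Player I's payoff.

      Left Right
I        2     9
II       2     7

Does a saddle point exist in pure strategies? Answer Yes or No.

Yes

Row minima: I → 2, II → 2; maximin = 2.
Column maxima: Left → 2, Right → 9; minimax = 2.
maximin = minimax = 2, so a saddle point exists.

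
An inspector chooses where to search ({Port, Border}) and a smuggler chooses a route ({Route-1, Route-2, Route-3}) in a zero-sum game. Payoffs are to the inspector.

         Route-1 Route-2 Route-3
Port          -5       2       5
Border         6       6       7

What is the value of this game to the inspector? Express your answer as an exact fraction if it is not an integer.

Row minima: Port → -5, Border → 6; maximin = 6.
Column maxima: Route-1 → 6, Route-2 → 6, Route-3 → 7; minimax = 6.
Since maximin = minimax = 6, there is a saddle point and the value is 6.

6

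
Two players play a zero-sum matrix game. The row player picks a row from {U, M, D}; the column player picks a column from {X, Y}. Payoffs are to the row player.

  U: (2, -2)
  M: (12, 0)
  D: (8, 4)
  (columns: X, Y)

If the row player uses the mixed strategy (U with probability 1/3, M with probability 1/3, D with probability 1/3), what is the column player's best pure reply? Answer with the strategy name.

If the column player plays X, the row player's expected payoff is (1/3)·2 + (1/3)·12 + (1/3)·8 = 22/3.
If the column player plays Y, the row player's expected payoff is (1/3)·(-2) + (1/3)·0 + (1/3)·4 = 2/3.
The column player minimizes the row player's payoff; the smallest is 2/3, so the best response is Y.

Y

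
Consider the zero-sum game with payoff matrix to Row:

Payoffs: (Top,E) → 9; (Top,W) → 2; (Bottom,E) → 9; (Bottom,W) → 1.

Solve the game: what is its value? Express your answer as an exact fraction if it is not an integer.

2

Row minima: Top → 2, Bottom → 1; maximin = 2.
Column maxima: E → 9, W → 2; minimax = 2.
Since maximin = minimax = 2, there is a saddle point and the value is 2.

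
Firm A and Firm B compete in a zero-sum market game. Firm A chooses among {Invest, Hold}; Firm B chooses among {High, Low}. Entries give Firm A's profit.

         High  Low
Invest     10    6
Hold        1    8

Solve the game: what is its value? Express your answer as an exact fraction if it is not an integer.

Row minima: Invest → 6, Hold → 1; maximin = 6.
Column maxima: High → 10, Low → 8; minimax = 8.
6 ≠ 8, so there is no saddle point; optimal play is mixed.
Let Firm A play Invest with probability p. Expected payoff against High: 10p + 1(1−p) = 9p + 1; against Low: 6p + 8(1−p) = −2p + 8.
Setting these equal: 9p + 1 = −2p + 8 ⇒ 11p = 7 ⇒ p = 7/11, and the value is (9)·(7/11) + 1 = 74/11.
For Firm B: with q = P(High), equating Invest's and Hold's payoffs gives 4q + 6 = −7q + 8 ⇒ q = 2/11.

74/11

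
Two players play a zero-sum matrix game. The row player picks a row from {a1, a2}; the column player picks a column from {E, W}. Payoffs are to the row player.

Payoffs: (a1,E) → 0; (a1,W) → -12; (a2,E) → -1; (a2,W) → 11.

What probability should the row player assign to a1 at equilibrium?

1/2

Row minima: a1 → -12, a2 → -1; maximin = -1.
Column maxima: E → 0, W → 11; minimax = 0.
-1 ≠ 0, so there is no saddle point; optimal play is mixed.
Let the row player play a1 with probability p. Expected payoff against E: 0p + (-1)(1−p) = p − 1; against W: (-12)p + 11(1−p) = −23p + 11.
Setting these equal: p − 1 = −23p + 11 ⇒ 24p = 12 ⇒ p = 1/2, and the value is (1)·(1/2) − 1 = -1/2.
For the column player: with q = P(E), equating a1's and a2's payoffs gives 12q − 12 = −12q + 11 ⇒ q = 23/24.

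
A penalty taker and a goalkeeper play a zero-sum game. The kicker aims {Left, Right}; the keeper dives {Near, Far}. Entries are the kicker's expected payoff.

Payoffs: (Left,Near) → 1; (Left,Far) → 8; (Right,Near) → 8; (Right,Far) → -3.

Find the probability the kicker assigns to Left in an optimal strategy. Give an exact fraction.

Row minima: Left → 1, Right → -3; maximin = 1.
Column maxima: Near → 8, Far → 8; minimax = 8.
1 ≠ 8, so there is no saddle point; optimal play is mixed.
Let the kicker play Left with probability p. Expected payoff against Near: 1p + 8(1−p) = −7p + 8; against Far: 8p + (-3)(1−p) = 11p − 3.
Setting these equal: −7p + 8 = 11p − 3 ⇒ −18p = -11 ⇒ p = 11/18, and the value is (-7)·(11/18) + 8 = 67/18.
For the keeper: with q = P(Near), equating Left's and Right's payoffs gives −7q + 8 = 11q − 3 ⇒ q = 11/18.

11/18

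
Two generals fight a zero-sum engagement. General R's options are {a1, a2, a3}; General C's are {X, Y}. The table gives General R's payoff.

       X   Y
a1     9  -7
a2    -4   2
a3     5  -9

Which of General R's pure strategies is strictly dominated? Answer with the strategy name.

a3

a1 gives a strictly higher payoff than a3 against every column: 9 > 5, -7 > -9.
So a3 is strictly dominated and General R never plays it.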